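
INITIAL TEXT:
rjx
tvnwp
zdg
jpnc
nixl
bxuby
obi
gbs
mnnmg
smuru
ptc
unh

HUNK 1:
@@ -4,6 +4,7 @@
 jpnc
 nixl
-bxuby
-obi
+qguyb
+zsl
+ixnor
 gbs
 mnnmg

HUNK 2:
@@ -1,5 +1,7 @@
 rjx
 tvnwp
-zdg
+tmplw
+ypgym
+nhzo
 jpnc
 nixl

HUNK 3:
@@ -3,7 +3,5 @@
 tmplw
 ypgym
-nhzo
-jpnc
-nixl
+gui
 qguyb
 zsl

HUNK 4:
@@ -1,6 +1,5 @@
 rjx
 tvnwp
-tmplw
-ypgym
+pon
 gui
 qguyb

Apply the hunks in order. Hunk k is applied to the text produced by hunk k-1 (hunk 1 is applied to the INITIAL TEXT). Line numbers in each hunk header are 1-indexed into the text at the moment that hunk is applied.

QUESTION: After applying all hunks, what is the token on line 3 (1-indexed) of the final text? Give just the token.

Hunk 1: at line 4 remove [bxuby,obi] add [qguyb,zsl,ixnor] -> 13 lines: rjx tvnwp zdg jpnc nixl qguyb zsl ixnor gbs mnnmg smuru ptc unh
Hunk 2: at line 1 remove [zdg] add [tmplw,ypgym,nhzo] -> 15 lines: rjx tvnwp tmplw ypgym nhzo jpnc nixl qguyb zsl ixnor gbs mnnmg smuru ptc unh
Hunk 3: at line 3 remove [nhzo,jpnc,nixl] add [gui] -> 13 lines: rjx tvnwp tmplw ypgym gui qguyb zsl ixnor gbs mnnmg smuru ptc unh
Hunk 4: at line 1 remove [tmplw,ypgym] add [pon] -> 12 lines: rjx tvnwp pon gui qguyb zsl ixnor gbs mnnmg smuru ptc unh
Final line 3: pon

Answer: pon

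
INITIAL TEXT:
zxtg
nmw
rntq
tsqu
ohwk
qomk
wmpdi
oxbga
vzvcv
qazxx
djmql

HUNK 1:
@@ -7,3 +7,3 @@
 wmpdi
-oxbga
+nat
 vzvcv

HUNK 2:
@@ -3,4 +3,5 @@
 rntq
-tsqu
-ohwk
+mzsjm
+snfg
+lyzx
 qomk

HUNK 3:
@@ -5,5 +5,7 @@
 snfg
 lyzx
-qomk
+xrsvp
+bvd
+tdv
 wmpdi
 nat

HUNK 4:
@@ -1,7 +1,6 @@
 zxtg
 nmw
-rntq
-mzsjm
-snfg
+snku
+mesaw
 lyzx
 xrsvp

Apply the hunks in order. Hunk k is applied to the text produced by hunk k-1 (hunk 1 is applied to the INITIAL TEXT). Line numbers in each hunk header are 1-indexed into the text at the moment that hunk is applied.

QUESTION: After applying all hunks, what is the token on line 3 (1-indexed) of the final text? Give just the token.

Answer: snku

Derivation:
Hunk 1: at line 7 remove [oxbga] add [nat] -> 11 lines: zxtg nmw rntq tsqu ohwk qomk wmpdi nat vzvcv qazxx djmql
Hunk 2: at line 3 remove [tsqu,ohwk] add [mzsjm,snfg,lyzx] -> 12 lines: zxtg nmw rntq mzsjm snfg lyzx qomk wmpdi nat vzvcv qazxx djmql
Hunk 3: at line 5 remove [qomk] add [xrsvp,bvd,tdv] -> 14 lines: zxtg nmw rntq mzsjm snfg lyzx xrsvp bvd tdv wmpdi nat vzvcv qazxx djmql
Hunk 4: at line 1 remove [rntq,mzsjm,snfg] add [snku,mesaw] -> 13 lines: zxtg nmw snku mesaw lyzx xrsvp bvd tdv wmpdi nat vzvcv qazxx djmql
Final line 3: snku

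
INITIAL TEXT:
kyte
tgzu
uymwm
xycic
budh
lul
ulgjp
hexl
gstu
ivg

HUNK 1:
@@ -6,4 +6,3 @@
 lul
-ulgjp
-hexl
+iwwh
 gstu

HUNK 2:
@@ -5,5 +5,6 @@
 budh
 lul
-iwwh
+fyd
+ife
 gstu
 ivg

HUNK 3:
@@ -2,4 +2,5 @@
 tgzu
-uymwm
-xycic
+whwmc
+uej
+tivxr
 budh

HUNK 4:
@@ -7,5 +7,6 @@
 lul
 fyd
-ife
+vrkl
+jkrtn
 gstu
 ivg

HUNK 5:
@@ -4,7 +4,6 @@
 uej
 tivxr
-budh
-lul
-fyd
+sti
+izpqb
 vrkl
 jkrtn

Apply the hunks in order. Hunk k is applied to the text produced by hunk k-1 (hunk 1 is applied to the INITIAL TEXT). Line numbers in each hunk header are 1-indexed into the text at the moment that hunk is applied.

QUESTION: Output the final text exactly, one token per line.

Answer: kyte
tgzu
whwmc
uej
tivxr
sti
izpqb
vrkl
jkrtn
gstu
ivg

Derivation:
Hunk 1: at line 6 remove [ulgjp,hexl] add [iwwh] -> 9 lines: kyte tgzu uymwm xycic budh lul iwwh gstu ivg
Hunk 2: at line 5 remove [iwwh] add [fyd,ife] -> 10 lines: kyte tgzu uymwm xycic budh lul fyd ife gstu ivg
Hunk 3: at line 2 remove [uymwm,xycic] add [whwmc,uej,tivxr] -> 11 lines: kyte tgzu whwmc uej tivxr budh lul fyd ife gstu ivg
Hunk 4: at line 7 remove [ife] add [vrkl,jkrtn] -> 12 lines: kyte tgzu whwmc uej tivxr budh lul fyd vrkl jkrtn gstu ivg
Hunk 5: at line 4 remove [budh,lul,fyd] add [sti,izpqb] -> 11 lines: kyte tgzu whwmc uej tivxr sti izpqb vrkl jkrtn gstu ivg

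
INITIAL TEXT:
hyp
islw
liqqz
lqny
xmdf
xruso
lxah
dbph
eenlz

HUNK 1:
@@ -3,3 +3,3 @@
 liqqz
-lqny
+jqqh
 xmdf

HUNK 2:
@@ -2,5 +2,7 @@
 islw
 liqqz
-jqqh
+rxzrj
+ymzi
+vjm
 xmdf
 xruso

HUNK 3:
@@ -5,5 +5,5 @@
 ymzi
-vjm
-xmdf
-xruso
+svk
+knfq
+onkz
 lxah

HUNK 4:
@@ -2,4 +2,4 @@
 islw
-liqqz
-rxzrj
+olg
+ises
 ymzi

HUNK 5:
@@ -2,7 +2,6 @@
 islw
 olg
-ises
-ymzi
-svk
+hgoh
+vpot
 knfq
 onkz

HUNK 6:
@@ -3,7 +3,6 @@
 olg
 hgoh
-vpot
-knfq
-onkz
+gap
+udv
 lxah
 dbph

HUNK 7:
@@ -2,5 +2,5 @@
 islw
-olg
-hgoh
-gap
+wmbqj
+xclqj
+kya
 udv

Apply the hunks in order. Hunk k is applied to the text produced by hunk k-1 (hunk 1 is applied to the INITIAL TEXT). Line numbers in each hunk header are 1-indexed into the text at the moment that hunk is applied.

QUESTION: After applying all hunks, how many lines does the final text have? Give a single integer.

Hunk 1: at line 3 remove [lqny] add [jqqh] -> 9 lines: hyp islw liqqz jqqh xmdf xruso lxah dbph eenlz
Hunk 2: at line 2 remove [jqqh] add [rxzrj,ymzi,vjm] -> 11 lines: hyp islw liqqz rxzrj ymzi vjm xmdf xruso lxah dbph eenlz
Hunk 3: at line 5 remove [vjm,xmdf,xruso] add [svk,knfq,onkz] -> 11 lines: hyp islw liqqz rxzrj ymzi svk knfq onkz lxah dbph eenlz
Hunk 4: at line 2 remove [liqqz,rxzrj] add [olg,ises] -> 11 lines: hyp islw olg ises ymzi svk knfq onkz lxah dbph eenlz
Hunk 5: at line 2 remove [ises,ymzi,svk] add [hgoh,vpot] -> 10 lines: hyp islw olg hgoh vpot knfq onkz lxah dbph eenlz
Hunk 6: at line 3 remove [vpot,knfq,onkz] add [gap,udv] -> 9 lines: hyp islw olg hgoh gap udv lxah dbph eenlz
Hunk 7: at line 2 remove [olg,hgoh,gap] add [wmbqj,xclqj,kya] -> 9 lines: hyp islw wmbqj xclqj kya udv lxah dbph eenlz
Final line count: 9

Answer: 9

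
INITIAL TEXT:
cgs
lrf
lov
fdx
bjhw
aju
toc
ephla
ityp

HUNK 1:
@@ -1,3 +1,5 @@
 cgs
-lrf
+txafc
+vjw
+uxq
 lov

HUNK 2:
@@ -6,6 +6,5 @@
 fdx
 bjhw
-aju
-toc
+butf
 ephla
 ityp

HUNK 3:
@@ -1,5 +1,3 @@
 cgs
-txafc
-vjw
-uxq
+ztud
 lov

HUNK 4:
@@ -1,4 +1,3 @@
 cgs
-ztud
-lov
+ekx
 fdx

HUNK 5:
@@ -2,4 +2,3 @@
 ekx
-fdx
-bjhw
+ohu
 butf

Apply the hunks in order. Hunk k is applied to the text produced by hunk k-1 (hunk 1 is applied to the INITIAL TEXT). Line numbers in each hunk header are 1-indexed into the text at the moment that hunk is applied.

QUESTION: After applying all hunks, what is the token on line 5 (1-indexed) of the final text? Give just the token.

Answer: ephla

Derivation:
Hunk 1: at line 1 remove [lrf] add [txafc,vjw,uxq] -> 11 lines: cgs txafc vjw uxq lov fdx bjhw aju toc ephla ityp
Hunk 2: at line 6 remove [aju,toc] add [butf] -> 10 lines: cgs txafc vjw uxq lov fdx bjhw butf ephla ityp
Hunk 3: at line 1 remove [txafc,vjw,uxq] add [ztud] -> 8 lines: cgs ztud lov fdx bjhw butf ephla ityp
Hunk 4: at line 1 remove [ztud,lov] add [ekx] -> 7 lines: cgs ekx fdx bjhw butf ephla ityp
Hunk 5: at line 2 remove [fdx,bjhw] add [ohu] -> 6 lines: cgs ekx ohu butf ephla ityp
Final line 5: ephla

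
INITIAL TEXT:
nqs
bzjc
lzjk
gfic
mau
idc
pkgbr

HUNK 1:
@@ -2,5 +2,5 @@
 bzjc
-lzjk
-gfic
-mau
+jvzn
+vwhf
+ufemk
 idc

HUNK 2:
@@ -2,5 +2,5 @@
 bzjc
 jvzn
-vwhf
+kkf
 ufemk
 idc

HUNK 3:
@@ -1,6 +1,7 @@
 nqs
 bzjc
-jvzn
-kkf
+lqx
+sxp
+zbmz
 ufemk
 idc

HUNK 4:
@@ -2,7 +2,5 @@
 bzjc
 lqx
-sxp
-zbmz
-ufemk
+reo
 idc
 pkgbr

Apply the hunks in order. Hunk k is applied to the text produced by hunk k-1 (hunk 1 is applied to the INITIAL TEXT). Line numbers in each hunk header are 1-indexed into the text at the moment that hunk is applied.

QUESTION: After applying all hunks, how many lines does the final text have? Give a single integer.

Hunk 1: at line 2 remove [lzjk,gfic,mau] add [jvzn,vwhf,ufemk] -> 7 lines: nqs bzjc jvzn vwhf ufemk idc pkgbr
Hunk 2: at line 2 remove [vwhf] add [kkf] -> 7 lines: nqs bzjc jvzn kkf ufemk idc pkgbr
Hunk 3: at line 1 remove [jvzn,kkf] add [lqx,sxp,zbmz] -> 8 lines: nqs bzjc lqx sxp zbmz ufemk idc pkgbr
Hunk 4: at line 2 remove [sxp,zbmz,ufemk] add [reo] -> 6 lines: nqs bzjc lqx reo idc pkgbr
Final line count: 6

Answer: 6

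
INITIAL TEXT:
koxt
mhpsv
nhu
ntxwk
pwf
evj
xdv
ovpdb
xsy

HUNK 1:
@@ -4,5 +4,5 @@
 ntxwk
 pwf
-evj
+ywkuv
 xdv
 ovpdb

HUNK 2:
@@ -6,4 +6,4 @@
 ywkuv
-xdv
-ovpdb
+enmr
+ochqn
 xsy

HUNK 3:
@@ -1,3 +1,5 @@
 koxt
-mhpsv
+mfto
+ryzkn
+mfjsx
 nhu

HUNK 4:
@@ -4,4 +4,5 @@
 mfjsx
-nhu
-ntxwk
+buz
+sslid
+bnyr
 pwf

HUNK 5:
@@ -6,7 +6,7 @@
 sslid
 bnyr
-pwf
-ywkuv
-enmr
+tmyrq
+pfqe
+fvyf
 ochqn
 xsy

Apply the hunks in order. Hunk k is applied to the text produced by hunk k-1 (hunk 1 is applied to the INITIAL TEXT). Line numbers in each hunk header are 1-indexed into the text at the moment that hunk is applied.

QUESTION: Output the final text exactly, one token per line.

Answer: koxt
mfto
ryzkn
mfjsx
buz
sslid
bnyr
tmyrq
pfqe
fvyf
ochqn
xsy

Derivation:
Hunk 1: at line 4 remove [evj] add [ywkuv] -> 9 lines: koxt mhpsv nhu ntxwk pwf ywkuv xdv ovpdb xsy
Hunk 2: at line 6 remove [xdv,ovpdb] add [enmr,ochqn] -> 9 lines: koxt mhpsv nhu ntxwk pwf ywkuv enmr ochqn xsy
Hunk 3: at line 1 remove [mhpsv] add [mfto,ryzkn,mfjsx] -> 11 lines: koxt mfto ryzkn mfjsx nhu ntxwk pwf ywkuv enmr ochqn xsy
Hunk 4: at line 4 remove [nhu,ntxwk] add [buz,sslid,bnyr] -> 12 lines: koxt mfto ryzkn mfjsx buz sslid bnyr pwf ywkuv enmr ochqn xsy
Hunk 5: at line 6 remove [pwf,ywkuv,enmr] add [tmyrq,pfqe,fvyf] -> 12 lines: koxt mfto ryzkn mfjsx buz sslid bnyr tmyrq pfqe fvyf ochqn xsy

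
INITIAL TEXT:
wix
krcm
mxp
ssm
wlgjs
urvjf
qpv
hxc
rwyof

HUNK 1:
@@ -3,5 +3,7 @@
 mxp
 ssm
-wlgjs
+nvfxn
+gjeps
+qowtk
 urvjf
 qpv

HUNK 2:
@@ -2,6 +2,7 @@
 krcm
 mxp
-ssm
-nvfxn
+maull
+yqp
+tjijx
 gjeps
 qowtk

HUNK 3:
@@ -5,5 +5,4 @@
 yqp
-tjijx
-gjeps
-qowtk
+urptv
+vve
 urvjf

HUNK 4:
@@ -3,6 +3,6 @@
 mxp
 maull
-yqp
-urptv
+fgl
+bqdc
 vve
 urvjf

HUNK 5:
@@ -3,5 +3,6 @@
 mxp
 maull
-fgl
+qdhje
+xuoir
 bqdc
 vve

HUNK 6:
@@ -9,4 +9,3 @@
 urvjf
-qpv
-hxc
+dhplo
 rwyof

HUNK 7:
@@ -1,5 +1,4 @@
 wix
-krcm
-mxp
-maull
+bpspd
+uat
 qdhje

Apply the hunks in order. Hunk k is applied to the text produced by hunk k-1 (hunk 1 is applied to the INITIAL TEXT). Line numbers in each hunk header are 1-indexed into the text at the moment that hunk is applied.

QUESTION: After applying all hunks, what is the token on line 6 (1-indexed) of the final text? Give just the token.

Answer: bqdc

Derivation:
Hunk 1: at line 3 remove [wlgjs] add [nvfxn,gjeps,qowtk] -> 11 lines: wix krcm mxp ssm nvfxn gjeps qowtk urvjf qpv hxc rwyof
Hunk 2: at line 2 remove [ssm,nvfxn] add [maull,yqp,tjijx] -> 12 lines: wix krcm mxp maull yqp tjijx gjeps qowtk urvjf qpv hxc rwyof
Hunk 3: at line 5 remove [tjijx,gjeps,qowtk] add [urptv,vve] -> 11 lines: wix krcm mxp maull yqp urptv vve urvjf qpv hxc rwyof
Hunk 4: at line 3 remove [yqp,urptv] add [fgl,bqdc] -> 11 lines: wix krcm mxp maull fgl bqdc vve urvjf qpv hxc rwyof
Hunk 5: at line 3 remove [fgl] add [qdhje,xuoir] -> 12 lines: wix krcm mxp maull qdhje xuoir bqdc vve urvjf qpv hxc rwyof
Hunk 6: at line 9 remove [qpv,hxc] add [dhplo] -> 11 lines: wix krcm mxp maull qdhje xuoir bqdc vve urvjf dhplo rwyof
Hunk 7: at line 1 remove [krcm,mxp,maull] add [bpspd,uat] -> 10 lines: wix bpspd uat qdhje xuoir bqdc vve urvjf dhplo rwyof
Final line 6: bqdc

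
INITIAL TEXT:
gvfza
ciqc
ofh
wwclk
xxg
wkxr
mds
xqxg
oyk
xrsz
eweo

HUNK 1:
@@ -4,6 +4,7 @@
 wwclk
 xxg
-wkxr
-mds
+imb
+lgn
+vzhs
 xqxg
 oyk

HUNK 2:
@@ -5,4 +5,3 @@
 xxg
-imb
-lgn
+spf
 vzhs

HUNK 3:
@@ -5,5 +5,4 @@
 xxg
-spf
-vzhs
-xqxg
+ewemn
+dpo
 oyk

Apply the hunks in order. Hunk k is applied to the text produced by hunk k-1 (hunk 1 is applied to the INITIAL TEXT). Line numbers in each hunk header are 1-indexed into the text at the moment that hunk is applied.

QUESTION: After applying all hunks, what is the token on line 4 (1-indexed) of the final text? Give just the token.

Hunk 1: at line 4 remove [wkxr,mds] add [imb,lgn,vzhs] -> 12 lines: gvfza ciqc ofh wwclk xxg imb lgn vzhs xqxg oyk xrsz eweo
Hunk 2: at line 5 remove [imb,lgn] add [spf] -> 11 lines: gvfza ciqc ofh wwclk xxg spf vzhs xqxg oyk xrsz eweo
Hunk 3: at line 5 remove [spf,vzhs,xqxg] add [ewemn,dpo] -> 10 lines: gvfza ciqc ofh wwclk xxg ewemn dpo oyk xrsz eweo
Final line 4: wwclk

Answer: wwclk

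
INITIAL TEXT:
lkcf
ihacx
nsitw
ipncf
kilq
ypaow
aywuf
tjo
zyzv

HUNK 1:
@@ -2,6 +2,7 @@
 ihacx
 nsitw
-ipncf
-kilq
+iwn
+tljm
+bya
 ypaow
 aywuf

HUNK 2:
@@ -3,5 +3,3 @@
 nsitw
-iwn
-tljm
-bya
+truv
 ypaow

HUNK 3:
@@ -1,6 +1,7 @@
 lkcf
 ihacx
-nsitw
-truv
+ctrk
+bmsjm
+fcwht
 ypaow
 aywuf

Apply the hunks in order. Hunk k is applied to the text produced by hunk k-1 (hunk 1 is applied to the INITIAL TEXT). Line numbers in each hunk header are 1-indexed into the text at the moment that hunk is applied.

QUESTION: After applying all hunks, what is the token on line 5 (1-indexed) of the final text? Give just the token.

Answer: fcwht

Derivation:
Hunk 1: at line 2 remove [ipncf,kilq] add [iwn,tljm,bya] -> 10 lines: lkcf ihacx nsitw iwn tljm bya ypaow aywuf tjo zyzv
Hunk 2: at line 3 remove [iwn,tljm,bya] add [truv] -> 8 lines: lkcf ihacx nsitw truv ypaow aywuf tjo zyzv
Hunk 3: at line 1 remove [nsitw,truv] add [ctrk,bmsjm,fcwht] -> 9 lines: lkcf ihacx ctrk bmsjm fcwht ypaow aywuf tjo zyzv
Final line 5: fcwht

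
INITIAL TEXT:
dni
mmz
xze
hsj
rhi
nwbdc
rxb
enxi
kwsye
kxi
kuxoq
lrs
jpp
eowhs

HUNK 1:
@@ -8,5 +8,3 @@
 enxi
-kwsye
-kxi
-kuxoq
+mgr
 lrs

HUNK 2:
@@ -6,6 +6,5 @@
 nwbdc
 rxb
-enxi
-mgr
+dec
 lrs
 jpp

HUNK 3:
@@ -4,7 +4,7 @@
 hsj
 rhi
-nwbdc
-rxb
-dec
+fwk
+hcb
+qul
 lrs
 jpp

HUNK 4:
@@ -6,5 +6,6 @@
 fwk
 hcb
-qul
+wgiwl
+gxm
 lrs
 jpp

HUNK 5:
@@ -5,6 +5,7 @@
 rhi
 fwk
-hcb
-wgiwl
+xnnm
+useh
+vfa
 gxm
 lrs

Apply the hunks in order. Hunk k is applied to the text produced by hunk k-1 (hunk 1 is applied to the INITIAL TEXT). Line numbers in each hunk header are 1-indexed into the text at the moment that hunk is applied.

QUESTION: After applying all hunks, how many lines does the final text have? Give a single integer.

Hunk 1: at line 8 remove [kwsye,kxi,kuxoq] add [mgr] -> 12 lines: dni mmz xze hsj rhi nwbdc rxb enxi mgr lrs jpp eowhs
Hunk 2: at line 6 remove [enxi,mgr] add [dec] -> 11 lines: dni mmz xze hsj rhi nwbdc rxb dec lrs jpp eowhs
Hunk 3: at line 4 remove [nwbdc,rxb,dec] add [fwk,hcb,qul] -> 11 lines: dni mmz xze hsj rhi fwk hcb qul lrs jpp eowhs
Hunk 4: at line 6 remove [qul] add [wgiwl,gxm] -> 12 lines: dni mmz xze hsj rhi fwk hcb wgiwl gxm lrs jpp eowhs
Hunk 5: at line 5 remove [hcb,wgiwl] add [xnnm,useh,vfa] -> 13 lines: dni mmz xze hsj rhi fwk xnnm useh vfa gxm lrs jpp eowhs
Final line count: 13

Answer: 13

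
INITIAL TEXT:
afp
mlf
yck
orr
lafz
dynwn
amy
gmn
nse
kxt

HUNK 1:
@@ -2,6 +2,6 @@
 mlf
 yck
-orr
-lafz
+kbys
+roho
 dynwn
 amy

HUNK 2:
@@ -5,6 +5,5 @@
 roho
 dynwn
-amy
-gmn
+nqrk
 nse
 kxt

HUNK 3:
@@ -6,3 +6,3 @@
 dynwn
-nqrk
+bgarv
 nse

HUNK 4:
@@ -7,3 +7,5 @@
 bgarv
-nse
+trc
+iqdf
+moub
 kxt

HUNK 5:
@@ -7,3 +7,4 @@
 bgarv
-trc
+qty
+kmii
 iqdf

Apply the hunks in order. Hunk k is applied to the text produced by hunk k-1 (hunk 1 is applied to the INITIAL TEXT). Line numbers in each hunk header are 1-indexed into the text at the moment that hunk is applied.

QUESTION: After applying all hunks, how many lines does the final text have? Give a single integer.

Answer: 12

Derivation:
Hunk 1: at line 2 remove [orr,lafz] add [kbys,roho] -> 10 lines: afp mlf yck kbys roho dynwn amy gmn nse kxt
Hunk 2: at line 5 remove [amy,gmn] add [nqrk] -> 9 lines: afp mlf yck kbys roho dynwn nqrk nse kxt
Hunk 3: at line 6 remove [nqrk] add [bgarv] -> 9 lines: afp mlf yck kbys roho dynwn bgarv nse kxt
Hunk 4: at line 7 remove [nse] add [trc,iqdf,moub] -> 11 lines: afp mlf yck kbys roho dynwn bgarv trc iqdf moub kxt
Hunk 5: at line 7 remove [trc] add [qty,kmii] -> 12 lines: afp mlf yck kbys roho dynwn bgarv qty kmii iqdf moub kxt
Final line count: 12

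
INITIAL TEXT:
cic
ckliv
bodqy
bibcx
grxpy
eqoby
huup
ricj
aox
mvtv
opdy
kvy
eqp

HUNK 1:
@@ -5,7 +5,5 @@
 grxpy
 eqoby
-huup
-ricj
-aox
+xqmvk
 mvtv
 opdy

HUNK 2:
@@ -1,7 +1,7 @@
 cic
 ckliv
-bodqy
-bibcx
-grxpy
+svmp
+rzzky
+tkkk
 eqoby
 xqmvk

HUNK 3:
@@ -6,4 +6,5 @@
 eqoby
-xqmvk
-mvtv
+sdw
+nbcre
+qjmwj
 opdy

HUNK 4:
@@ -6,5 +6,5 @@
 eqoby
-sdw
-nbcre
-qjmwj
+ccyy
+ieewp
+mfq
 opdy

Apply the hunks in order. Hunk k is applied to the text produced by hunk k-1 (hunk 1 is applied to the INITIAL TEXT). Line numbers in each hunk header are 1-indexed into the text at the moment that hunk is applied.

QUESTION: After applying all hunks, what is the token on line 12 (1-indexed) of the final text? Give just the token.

Answer: eqp

Derivation:
Hunk 1: at line 5 remove [huup,ricj,aox] add [xqmvk] -> 11 lines: cic ckliv bodqy bibcx grxpy eqoby xqmvk mvtv opdy kvy eqp
Hunk 2: at line 1 remove [bodqy,bibcx,grxpy] add [svmp,rzzky,tkkk] -> 11 lines: cic ckliv svmp rzzky tkkk eqoby xqmvk mvtv opdy kvy eqp
Hunk 3: at line 6 remove [xqmvk,mvtv] add [sdw,nbcre,qjmwj] -> 12 lines: cic ckliv svmp rzzky tkkk eqoby sdw nbcre qjmwj opdy kvy eqp
Hunk 4: at line 6 remove [sdw,nbcre,qjmwj] add [ccyy,ieewp,mfq] -> 12 lines: cic ckliv svmp rzzky tkkk eqoby ccyy ieewp mfq opdy kvy eqp
Final line 12: eqp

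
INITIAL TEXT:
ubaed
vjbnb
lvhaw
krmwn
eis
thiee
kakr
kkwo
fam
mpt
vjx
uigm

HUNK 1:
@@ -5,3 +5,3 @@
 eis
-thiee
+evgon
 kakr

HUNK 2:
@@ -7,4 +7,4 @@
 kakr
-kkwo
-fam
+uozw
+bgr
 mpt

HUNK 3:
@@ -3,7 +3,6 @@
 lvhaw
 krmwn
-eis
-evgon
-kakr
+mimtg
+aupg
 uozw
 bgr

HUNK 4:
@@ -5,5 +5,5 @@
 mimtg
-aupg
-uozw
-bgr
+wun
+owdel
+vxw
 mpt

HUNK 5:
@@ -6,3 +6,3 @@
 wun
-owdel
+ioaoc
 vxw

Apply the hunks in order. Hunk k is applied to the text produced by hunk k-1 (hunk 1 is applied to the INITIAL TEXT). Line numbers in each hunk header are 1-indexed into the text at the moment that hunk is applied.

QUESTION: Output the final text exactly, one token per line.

Hunk 1: at line 5 remove [thiee] add [evgon] -> 12 lines: ubaed vjbnb lvhaw krmwn eis evgon kakr kkwo fam mpt vjx uigm
Hunk 2: at line 7 remove [kkwo,fam] add [uozw,bgr] -> 12 lines: ubaed vjbnb lvhaw krmwn eis evgon kakr uozw bgr mpt vjx uigm
Hunk 3: at line 3 remove [eis,evgon,kakr] add [mimtg,aupg] -> 11 lines: ubaed vjbnb lvhaw krmwn mimtg aupg uozw bgr mpt vjx uigm
Hunk 4: at line 5 remove [aupg,uozw,bgr] add [wun,owdel,vxw] -> 11 lines: ubaed vjbnb lvhaw krmwn mimtg wun owdel vxw mpt vjx uigm
Hunk 5: at line 6 remove [owdel] add [ioaoc] -> 11 lines: ubaed vjbnb lvhaw krmwn mimtg wun ioaoc vxw mpt vjx uigm

Answer: ubaed
vjbnb
lvhaw
krmwn
mimtg
wun
ioaoc
vxw
mpt
vjx
uigm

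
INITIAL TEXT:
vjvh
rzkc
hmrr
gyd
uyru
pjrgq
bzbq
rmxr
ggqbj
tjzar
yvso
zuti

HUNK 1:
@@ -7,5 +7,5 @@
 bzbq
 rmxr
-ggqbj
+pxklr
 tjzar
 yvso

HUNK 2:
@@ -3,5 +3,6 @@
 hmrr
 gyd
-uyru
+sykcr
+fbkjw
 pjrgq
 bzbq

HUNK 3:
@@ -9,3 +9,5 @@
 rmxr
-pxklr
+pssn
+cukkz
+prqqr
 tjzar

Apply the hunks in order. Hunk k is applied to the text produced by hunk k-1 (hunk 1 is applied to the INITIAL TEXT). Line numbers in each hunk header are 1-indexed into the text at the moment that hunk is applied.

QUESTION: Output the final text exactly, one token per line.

Hunk 1: at line 7 remove [ggqbj] add [pxklr] -> 12 lines: vjvh rzkc hmrr gyd uyru pjrgq bzbq rmxr pxklr tjzar yvso zuti
Hunk 2: at line 3 remove [uyru] add [sykcr,fbkjw] -> 13 lines: vjvh rzkc hmrr gyd sykcr fbkjw pjrgq bzbq rmxr pxklr tjzar yvso zuti
Hunk 3: at line 9 remove [pxklr] add [pssn,cukkz,prqqr] -> 15 lines: vjvh rzkc hmrr gyd sykcr fbkjw pjrgq bzbq rmxr pssn cukkz prqqr tjzar yvso zuti

Answer: vjvh
rzkc
hmrr
gyd
sykcr
fbkjw
pjrgq
bzbq
rmxr
pssn
cukkz
prqqr
tjzar
yvso
zuti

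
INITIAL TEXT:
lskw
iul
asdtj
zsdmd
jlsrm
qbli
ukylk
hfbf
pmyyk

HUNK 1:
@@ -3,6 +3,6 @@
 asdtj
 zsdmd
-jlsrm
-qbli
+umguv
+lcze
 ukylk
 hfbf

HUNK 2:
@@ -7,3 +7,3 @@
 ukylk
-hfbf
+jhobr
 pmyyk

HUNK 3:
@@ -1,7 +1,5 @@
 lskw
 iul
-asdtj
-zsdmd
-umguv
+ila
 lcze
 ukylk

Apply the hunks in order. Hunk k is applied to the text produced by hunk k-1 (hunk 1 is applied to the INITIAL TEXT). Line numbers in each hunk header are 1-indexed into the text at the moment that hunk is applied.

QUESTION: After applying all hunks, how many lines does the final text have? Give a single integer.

Answer: 7

Derivation:
Hunk 1: at line 3 remove [jlsrm,qbli] add [umguv,lcze] -> 9 lines: lskw iul asdtj zsdmd umguv lcze ukylk hfbf pmyyk
Hunk 2: at line 7 remove [hfbf] add [jhobr] -> 9 lines: lskw iul asdtj zsdmd umguv lcze ukylk jhobr pmyyk
Hunk 3: at line 1 remove [asdtj,zsdmd,umguv] add [ila] -> 7 lines: lskw iul ila lcze ukylk jhobr pmyyk
Final line count: 7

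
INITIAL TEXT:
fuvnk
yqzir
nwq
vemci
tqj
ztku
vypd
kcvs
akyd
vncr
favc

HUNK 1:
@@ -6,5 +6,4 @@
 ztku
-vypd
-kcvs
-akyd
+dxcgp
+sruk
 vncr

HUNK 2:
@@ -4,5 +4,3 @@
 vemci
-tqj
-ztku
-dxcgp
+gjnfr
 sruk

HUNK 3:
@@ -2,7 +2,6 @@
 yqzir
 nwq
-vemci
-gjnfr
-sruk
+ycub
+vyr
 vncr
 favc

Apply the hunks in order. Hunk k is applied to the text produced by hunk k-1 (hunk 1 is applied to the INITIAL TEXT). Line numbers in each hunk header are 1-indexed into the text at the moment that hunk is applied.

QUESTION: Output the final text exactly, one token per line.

Hunk 1: at line 6 remove [vypd,kcvs,akyd] add [dxcgp,sruk] -> 10 lines: fuvnk yqzir nwq vemci tqj ztku dxcgp sruk vncr favc
Hunk 2: at line 4 remove [tqj,ztku,dxcgp] add [gjnfr] -> 8 lines: fuvnk yqzir nwq vemci gjnfr sruk vncr favc
Hunk 3: at line 2 remove [vemci,gjnfr,sruk] add [ycub,vyr] -> 7 lines: fuvnk yqzir nwq ycub vyr vncr favc

Answer: fuvnk
yqzir
nwq
ycub
vyr
vncr
favc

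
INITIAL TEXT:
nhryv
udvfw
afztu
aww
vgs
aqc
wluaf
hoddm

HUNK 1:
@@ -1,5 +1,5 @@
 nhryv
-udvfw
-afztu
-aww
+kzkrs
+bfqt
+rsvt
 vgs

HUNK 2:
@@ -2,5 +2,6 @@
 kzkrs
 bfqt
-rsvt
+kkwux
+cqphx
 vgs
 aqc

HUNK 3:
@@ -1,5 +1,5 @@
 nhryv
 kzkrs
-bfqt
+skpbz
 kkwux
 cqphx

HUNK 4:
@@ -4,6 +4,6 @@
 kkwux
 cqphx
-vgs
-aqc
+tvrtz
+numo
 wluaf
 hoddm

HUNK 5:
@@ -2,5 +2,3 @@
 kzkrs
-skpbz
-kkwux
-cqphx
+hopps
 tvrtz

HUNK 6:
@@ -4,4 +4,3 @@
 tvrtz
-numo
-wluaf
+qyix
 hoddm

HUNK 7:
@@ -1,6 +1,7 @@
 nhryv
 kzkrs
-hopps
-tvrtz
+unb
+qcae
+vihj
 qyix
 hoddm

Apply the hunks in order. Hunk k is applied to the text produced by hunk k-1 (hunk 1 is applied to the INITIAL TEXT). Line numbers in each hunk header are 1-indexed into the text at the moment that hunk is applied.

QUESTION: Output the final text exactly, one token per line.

Answer: nhryv
kzkrs
unb
qcae
vihj
qyix
hoddm

Derivation:
Hunk 1: at line 1 remove [udvfw,afztu,aww] add [kzkrs,bfqt,rsvt] -> 8 lines: nhryv kzkrs bfqt rsvt vgs aqc wluaf hoddm
Hunk 2: at line 2 remove [rsvt] add [kkwux,cqphx] -> 9 lines: nhryv kzkrs bfqt kkwux cqphx vgs aqc wluaf hoddm
Hunk 3: at line 1 remove [bfqt] add [skpbz] -> 9 lines: nhryv kzkrs skpbz kkwux cqphx vgs aqc wluaf hoddm
Hunk 4: at line 4 remove [vgs,aqc] add [tvrtz,numo] -> 9 lines: nhryv kzkrs skpbz kkwux cqphx tvrtz numo wluaf hoddm
Hunk 5: at line 2 remove [skpbz,kkwux,cqphx] add [hopps] -> 7 lines: nhryv kzkrs hopps tvrtz numo wluaf hoddm
Hunk 6: at line 4 remove [numo,wluaf] add [qyix] -> 6 lines: nhryv kzkrs hopps tvrtz qyix hoddm
Hunk 7: at line 1 remove [hopps,tvrtz] add [unb,qcae,vihj] -> 7 lines: nhryv kzkrs unb qcae vihj qyix hoddm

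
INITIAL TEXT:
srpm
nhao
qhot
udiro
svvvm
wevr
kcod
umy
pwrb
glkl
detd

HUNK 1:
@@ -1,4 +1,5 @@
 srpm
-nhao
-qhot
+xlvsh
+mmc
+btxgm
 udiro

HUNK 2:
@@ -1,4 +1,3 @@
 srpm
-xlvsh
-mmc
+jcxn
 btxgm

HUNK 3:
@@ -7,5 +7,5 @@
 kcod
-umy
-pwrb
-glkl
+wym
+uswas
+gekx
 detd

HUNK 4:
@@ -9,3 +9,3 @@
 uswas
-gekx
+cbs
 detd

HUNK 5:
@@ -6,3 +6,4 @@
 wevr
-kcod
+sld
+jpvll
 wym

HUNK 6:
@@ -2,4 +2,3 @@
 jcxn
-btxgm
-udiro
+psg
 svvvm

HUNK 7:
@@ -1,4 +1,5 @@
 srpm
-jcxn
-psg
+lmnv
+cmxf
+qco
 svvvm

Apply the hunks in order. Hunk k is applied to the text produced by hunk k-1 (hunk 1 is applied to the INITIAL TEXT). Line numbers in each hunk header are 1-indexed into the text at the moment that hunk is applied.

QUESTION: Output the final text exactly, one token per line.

Hunk 1: at line 1 remove [nhao,qhot] add [xlvsh,mmc,btxgm] -> 12 lines: srpm xlvsh mmc btxgm udiro svvvm wevr kcod umy pwrb glkl detd
Hunk 2: at line 1 remove [xlvsh,mmc] add [jcxn] -> 11 lines: srpm jcxn btxgm udiro svvvm wevr kcod umy pwrb glkl detd
Hunk 3: at line 7 remove [umy,pwrb,glkl] add [wym,uswas,gekx] -> 11 lines: srpm jcxn btxgm udiro svvvm wevr kcod wym uswas gekx detd
Hunk 4: at line 9 remove [gekx] add [cbs] -> 11 lines: srpm jcxn btxgm udiro svvvm wevr kcod wym uswas cbs detd
Hunk 5: at line 6 remove [kcod] add [sld,jpvll] -> 12 lines: srpm jcxn btxgm udiro svvvm wevr sld jpvll wym uswas cbs detd
Hunk 6: at line 2 remove [btxgm,udiro] add [psg] -> 11 lines: srpm jcxn psg svvvm wevr sld jpvll wym uswas cbs detd
Hunk 7: at line 1 remove [jcxn,psg] add [lmnv,cmxf,qco] -> 12 lines: srpm lmnv cmxf qco svvvm wevr sld jpvll wym uswas cbs detd

Answer: srpm
lmnv
cmxf
qco
svvvm
wevr
sld
jpvll
wym
uswas
cbs
detd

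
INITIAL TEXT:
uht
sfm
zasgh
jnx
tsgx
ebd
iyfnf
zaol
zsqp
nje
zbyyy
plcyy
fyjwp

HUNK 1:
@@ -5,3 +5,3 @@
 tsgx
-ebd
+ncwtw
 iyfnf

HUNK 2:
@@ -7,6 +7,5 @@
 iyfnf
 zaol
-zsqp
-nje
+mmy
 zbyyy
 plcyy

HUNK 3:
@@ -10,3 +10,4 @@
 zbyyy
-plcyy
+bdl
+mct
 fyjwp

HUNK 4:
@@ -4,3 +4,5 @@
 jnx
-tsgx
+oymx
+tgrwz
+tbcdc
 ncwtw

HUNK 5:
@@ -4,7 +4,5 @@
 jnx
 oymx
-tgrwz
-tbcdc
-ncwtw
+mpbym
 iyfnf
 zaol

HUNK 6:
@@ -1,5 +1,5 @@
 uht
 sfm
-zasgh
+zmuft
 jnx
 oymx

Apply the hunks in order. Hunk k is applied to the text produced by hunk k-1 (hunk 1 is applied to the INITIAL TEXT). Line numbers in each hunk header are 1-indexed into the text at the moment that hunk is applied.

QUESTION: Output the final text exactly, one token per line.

Hunk 1: at line 5 remove [ebd] add [ncwtw] -> 13 lines: uht sfm zasgh jnx tsgx ncwtw iyfnf zaol zsqp nje zbyyy plcyy fyjwp
Hunk 2: at line 7 remove [zsqp,nje] add [mmy] -> 12 lines: uht sfm zasgh jnx tsgx ncwtw iyfnf zaol mmy zbyyy plcyy fyjwp
Hunk 3: at line 10 remove [plcyy] add [bdl,mct] -> 13 lines: uht sfm zasgh jnx tsgx ncwtw iyfnf zaol mmy zbyyy bdl mct fyjwp
Hunk 4: at line 4 remove [tsgx] add [oymx,tgrwz,tbcdc] -> 15 lines: uht sfm zasgh jnx oymx tgrwz tbcdc ncwtw iyfnf zaol mmy zbyyy bdl mct fyjwp
Hunk 5: at line 4 remove [tgrwz,tbcdc,ncwtw] add [mpbym] -> 13 lines: uht sfm zasgh jnx oymx mpbym iyfnf zaol mmy zbyyy bdl mct fyjwp
Hunk 6: at line 1 remove [zasgh] add [zmuft] -> 13 lines: uht sfm zmuft jnx oymx mpbym iyfnf zaol mmy zbyyy bdl mct fyjwp

Answer: uht
sfm
zmuft
jnx
oymx
mpbym
iyfnf
zaol
mmy
zbyyy
bdl
mct
fyjwp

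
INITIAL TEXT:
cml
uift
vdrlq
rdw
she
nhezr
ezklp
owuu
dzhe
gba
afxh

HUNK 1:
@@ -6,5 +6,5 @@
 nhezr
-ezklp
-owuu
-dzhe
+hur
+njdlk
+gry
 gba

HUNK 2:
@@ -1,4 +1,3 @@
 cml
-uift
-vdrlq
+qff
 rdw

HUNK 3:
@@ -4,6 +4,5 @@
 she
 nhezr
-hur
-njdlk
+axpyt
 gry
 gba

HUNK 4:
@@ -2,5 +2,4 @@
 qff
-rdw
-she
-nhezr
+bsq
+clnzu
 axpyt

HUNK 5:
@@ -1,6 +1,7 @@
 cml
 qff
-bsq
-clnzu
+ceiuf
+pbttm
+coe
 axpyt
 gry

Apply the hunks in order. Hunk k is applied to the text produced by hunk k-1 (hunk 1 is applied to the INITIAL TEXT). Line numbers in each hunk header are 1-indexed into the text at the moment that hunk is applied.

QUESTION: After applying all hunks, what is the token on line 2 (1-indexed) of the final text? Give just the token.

Hunk 1: at line 6 remove [ezklp,owuu,dzhe] add [hur,njdlk,gry] -> 11 lines: cml uift vdrlq rdw she nhezr hur njdlk gry gba afxh
Hunk 2: at line 1 remove [uift,vdrlq] add [qff] -> 10 lines: cml qff rdw she nhezr hur njdlk gry gba afxh
Hunk 3: at line 4 remove [hur,njdlk] add [axpyt] -> 9 lines: cml qff rdw she nhezr axpyt gry gba afxh
Hunk 4: at line 2 remove [rdw,she,nhezr] add [bsq,clnzu] -> 8 lines: cml qff bsq clnzu axpyt gry gba afxh
Hunk 5: at line 1 remove [bsq,clnzu] add [ceiuf,pbttm,coe] -> 9 lines: cml qff ceiuf pbttm coe axpyt gry gba afxh
Final line 2: qff

Answer: qff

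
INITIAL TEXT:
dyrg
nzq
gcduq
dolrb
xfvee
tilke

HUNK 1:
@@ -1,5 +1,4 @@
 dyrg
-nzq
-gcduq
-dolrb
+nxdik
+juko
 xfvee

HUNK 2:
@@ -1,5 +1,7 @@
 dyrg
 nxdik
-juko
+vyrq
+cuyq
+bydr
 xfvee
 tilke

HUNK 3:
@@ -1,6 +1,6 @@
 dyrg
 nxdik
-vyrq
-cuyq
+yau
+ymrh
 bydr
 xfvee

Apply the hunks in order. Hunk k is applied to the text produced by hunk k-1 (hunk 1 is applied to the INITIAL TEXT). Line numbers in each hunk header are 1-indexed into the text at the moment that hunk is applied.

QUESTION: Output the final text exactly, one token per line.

Hunk 1: at line 1 remove [nzq,gcduq,dolrb] add [nxdik,juko] -> 5 lines: dyrg nxdik juko xfvee tilke
Hunk 2: at line 1 remove [juko] add [vyrq,cuyq,bydr] -> 7 lines: dyrg nxdik vyrq cuyq bydr xfvee tilke
Hunk 3: at line 1 remove [vyrq,cuyq] add [yau,ymrh] -> 7 lines: dyrg nxdik yau ymrh bydr xfvee tilke

Answer: dyrg
nxdik
yau
ymrh
bydr
xfvee
tilke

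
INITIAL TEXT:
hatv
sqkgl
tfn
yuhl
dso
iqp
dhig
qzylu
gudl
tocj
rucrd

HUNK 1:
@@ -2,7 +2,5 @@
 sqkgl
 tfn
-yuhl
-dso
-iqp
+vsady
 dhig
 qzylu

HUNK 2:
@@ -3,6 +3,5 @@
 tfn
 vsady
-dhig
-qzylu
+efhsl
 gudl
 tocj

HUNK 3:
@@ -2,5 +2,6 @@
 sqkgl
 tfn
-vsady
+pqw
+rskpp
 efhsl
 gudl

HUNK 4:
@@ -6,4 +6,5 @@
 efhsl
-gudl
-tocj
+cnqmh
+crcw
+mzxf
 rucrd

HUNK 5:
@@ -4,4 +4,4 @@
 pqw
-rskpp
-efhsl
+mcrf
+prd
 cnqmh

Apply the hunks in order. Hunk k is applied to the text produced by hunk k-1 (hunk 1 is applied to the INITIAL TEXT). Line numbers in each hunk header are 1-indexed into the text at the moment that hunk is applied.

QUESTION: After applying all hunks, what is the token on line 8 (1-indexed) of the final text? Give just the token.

Answer: crcw

Derivation:
Hunk 1: at line 2 remove [yuhl,dso,iqp] add [vsady] -> 9 lines: hatv sqkgl tfn vsady dhig qzylu gudl tocj rucrd
Hunk 2: at line 3 remove [dhig,qzylu] add [efhsl] -> 8 lines: hatv sqkgl tfn vsady efhsl gudl tocj rucrd
Hunk 3: at line 2 remove [vsady] add [pqw,rskpp] -> 9 lines: hatv sqkgl tfn pqw rskpp efhsl gudl tocj rucrd
Hunk 4: at line 6 remove [gudl,tocj] add [cnqmh,crcw,mzxf] -> 10 lines: hatv sqkgl tfn pqw rskpp efhsl cnqmh crcw mzxf rucrd
Hunk 5: at line 4 remove [rskpp,efhsl] add [mcrf,prd] -> 10 lines: hatv sqkgl tfn pqw mcrf prd cnqmh crcw mzxf rucrd
Final line 8: crcw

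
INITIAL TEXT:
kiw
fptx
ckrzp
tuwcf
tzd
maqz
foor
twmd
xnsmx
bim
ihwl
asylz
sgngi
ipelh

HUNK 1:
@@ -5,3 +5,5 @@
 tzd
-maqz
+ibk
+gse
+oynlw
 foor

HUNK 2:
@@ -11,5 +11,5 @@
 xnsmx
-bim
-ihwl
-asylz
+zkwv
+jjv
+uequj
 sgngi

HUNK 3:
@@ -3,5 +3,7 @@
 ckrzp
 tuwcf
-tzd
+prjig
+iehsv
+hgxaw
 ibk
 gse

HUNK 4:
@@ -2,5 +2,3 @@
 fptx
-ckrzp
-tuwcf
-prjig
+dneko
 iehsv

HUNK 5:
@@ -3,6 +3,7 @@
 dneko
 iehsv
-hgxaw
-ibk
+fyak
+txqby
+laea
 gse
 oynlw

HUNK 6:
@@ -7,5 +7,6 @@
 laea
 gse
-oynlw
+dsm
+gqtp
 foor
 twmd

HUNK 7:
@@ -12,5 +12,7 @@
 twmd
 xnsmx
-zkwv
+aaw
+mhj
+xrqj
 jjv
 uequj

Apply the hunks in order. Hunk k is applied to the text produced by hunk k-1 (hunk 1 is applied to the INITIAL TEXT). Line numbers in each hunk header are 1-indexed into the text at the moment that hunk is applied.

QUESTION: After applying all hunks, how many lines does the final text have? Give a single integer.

Hunk 1: at line 5 remove [maqz] add [ibk,gse,oynlw] -> 16 lines: kiw fptx ckrzp tuwcf tzd ibk gse oynlw foor twmd xnsmx bim ihwl asylz sgngi ipelh
Hunk 2: at line 11 remove [bim,ihwl,asylz] add [zkwv,jjv,uequj] -> 16 lines: kiw fptx ckrzp tuwcf tzd ibk gse oynlw foor twmd xnsmx zkwv jjv uequj sgngi ipelh
Hunk 3: at line 3 remove [tzd] add [prjig,iehsv,hgxaw] -> 18 lines: kiw fptx ckrzp tuwcf prjig iehsv hgxaw ibk gse oynlw foor twmd xnsmx zkwv jjv uequj sgngi ipelh
Hunk 4: at line 2 remove [ckrzp,tuwcf,prjig] add [dneko] -> 16 lines: kiw fptx dneko iehsv hgxaw ibk gse oynlw foor twmd xnsmx zkwv jjv uequj sgngi ipelh
Hunk 5: at line 3 remove [hgxaw,ibk] add [fyak,txqby,laea] -> 17 lines: kiw fptx dneko iehsv fyak txqby laea gse oynlw foor twmd xnsmx zkwv jjv uequj sgngi ipelh
Hunk 6: at line 7 remove [oynlw] add [dsm,gqtp] -> 18 lines: kiw fptx dneko iehsv fyak txqby laea gse dsm gqtp foor twmd xnsmx zkwv jjv uequj sgngi ipelh
Hunk 7: at line 12 remove [zkwv] add [aaw,mhj,xrqj] -> 20 lines: kiw fptx dneko iehsv fyak txqby laea gse dsm gqtp foor twmd xnsmx aaw mhj xrqj jjv uequj sgngi ipelh
Final line count: 20

Answer: 20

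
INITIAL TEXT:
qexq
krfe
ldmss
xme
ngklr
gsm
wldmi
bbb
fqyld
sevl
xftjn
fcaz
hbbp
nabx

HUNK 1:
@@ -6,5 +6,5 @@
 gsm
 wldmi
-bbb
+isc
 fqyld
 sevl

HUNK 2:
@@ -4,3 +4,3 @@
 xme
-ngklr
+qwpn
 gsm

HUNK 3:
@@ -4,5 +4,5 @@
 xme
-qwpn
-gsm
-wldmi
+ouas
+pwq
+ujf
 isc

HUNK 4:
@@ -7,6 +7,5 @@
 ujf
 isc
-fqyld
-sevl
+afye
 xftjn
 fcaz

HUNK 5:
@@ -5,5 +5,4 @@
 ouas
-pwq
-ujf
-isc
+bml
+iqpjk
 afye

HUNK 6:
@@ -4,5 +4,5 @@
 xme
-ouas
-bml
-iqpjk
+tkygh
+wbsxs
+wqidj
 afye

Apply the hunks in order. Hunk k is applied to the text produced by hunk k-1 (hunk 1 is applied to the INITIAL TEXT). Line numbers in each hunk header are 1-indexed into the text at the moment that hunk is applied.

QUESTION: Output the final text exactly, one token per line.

Hunk 1: at line 6 remove [bbb] add [isc] -> 14 lines: qexq krfe ldmss xme ngklr gsm wldmi isc fqyld sevl xftjn fcaz hbbp nabx
Hunk 2: at line 4 remove [ngklr] add [qwpn] -> 14 lines: qexq krfe ldmss xme qwpn gsm wldmi isc fqyld sevl xftjn fcaz hbbp nabx
Hunk 3: at line 4 remove [qwpn,gsm,wldmi] add [ouas,pwq,ujf] -> 14 lines: qexq krfe ldmss xme ouas pwq ujf isc fqyld sevl xftjn fcaz hbbp nabx
Hunk 4: at line 7 remove [fqyld,sevl] add [afye] -> 13 lines: qexq krfe ldmss xme ouas pwq ujf isc afye xftjn fcaz hbbp nabx
Hunk 5: at line 5 remove [pwq,ujf,isc] add [bml,iqpjk] -> 12 lines: qexq krfe ldmss xme ouas bml iqpjk afye xftjn fcaz hbbp nabx
Hunk 6: at line 4 remove [ouas,bml,iqpjk] add [tkygh,wbsxs,wqidj] -> 12 lines: qexq krfe ldmss xme tkygh wbsxs wqidj afye xftjn fcaz hbbp nabx

Answer: qexq
krfe
ldmss
xme
tkygh
wbsxs
wqidj
afye
xftjn
fcaz
hbbp
nabx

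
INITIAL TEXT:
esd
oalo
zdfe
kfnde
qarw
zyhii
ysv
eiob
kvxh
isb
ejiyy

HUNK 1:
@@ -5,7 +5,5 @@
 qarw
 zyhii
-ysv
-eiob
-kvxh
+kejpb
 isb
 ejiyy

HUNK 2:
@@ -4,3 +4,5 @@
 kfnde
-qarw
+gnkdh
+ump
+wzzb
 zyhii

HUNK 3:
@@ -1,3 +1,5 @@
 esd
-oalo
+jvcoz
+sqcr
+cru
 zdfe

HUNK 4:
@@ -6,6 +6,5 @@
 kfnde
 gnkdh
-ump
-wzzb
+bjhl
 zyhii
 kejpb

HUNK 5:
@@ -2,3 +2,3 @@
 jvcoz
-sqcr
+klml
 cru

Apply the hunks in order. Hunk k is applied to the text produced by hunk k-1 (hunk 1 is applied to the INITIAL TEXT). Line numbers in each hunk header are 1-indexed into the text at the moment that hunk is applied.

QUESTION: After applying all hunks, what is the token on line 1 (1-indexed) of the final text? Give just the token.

Answer: esd

Derivation:
Hunk 1: at line 5 remove [ysv,eiob,kvxh] add [kejpb] -> 9 lines: esd oalo zdfe kfnde qarw zyhii kejpb isb ejiyy
Hunk 2: at line 4 remove [qarw] add [gnkdh,ump,wzzb] -> 11 lines: esd oalo zdfe kfnde gnkdh ump wzzb zyhii kejpb isb ejiyy
Hunk 3: at line 1 remove [oalo] add [jvcoz,sqcr,cru] -> 13 lines: esd jvcoz sqcr cru zdfe kfnde gnkdh ump wzzb zyhii kejpb isb ejiyy
Hunk 4: at line 6 remove [ump,wzzb] add [bjhl] -> 12 lines: esd jvcoz sqcr cru zdfe kfnde gnkdh bjhl zyhii kejpb isb ejiyy
Hunk 5: at line 2 remove [sqcr] add [klml] -> 12 lines: esd jvcoz klml cru zdfe kfnde gnkdh bjhl zyhii kejpb isb ejiyy
Final line 1: esd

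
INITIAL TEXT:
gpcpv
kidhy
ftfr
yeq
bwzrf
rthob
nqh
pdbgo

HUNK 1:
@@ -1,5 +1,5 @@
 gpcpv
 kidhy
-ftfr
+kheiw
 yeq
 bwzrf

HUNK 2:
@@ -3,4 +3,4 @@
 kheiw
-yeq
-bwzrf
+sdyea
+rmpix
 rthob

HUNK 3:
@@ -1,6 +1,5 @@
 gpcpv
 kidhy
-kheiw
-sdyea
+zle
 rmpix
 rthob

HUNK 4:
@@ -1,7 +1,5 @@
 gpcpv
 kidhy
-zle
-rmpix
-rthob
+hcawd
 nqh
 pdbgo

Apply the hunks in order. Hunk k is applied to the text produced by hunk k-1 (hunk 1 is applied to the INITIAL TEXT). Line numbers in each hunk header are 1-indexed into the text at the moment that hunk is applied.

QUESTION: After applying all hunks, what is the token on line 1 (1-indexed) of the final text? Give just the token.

Hunk 1: at line 1 remove [ftfr] add [kheiw] -> 8 lines: gpcpv kidhy kheiw yeq bwzrf rthob nqh pdbgo
Hunk 2: at line 3 remove [yeq,bwzrf] add [sdyea,rmpix] -> 8 lines: gpcpv kidhy kheiw sdyea rmpix rthob nqh pdbgo
Hunk 3: at line 1 remove [kheiw,sdyea] add [zle] -> 7 lines: gpcpv kidhy zle rmpix rthob nqh pdbgo
Hunk 4: at line 1 remove [zle,rmpix,rthob] add [hcawd] -> 5 lines: gpcpv kidhy hcawd nqh pdbgo
Final line 1: gpcpv

Answer: gpcpv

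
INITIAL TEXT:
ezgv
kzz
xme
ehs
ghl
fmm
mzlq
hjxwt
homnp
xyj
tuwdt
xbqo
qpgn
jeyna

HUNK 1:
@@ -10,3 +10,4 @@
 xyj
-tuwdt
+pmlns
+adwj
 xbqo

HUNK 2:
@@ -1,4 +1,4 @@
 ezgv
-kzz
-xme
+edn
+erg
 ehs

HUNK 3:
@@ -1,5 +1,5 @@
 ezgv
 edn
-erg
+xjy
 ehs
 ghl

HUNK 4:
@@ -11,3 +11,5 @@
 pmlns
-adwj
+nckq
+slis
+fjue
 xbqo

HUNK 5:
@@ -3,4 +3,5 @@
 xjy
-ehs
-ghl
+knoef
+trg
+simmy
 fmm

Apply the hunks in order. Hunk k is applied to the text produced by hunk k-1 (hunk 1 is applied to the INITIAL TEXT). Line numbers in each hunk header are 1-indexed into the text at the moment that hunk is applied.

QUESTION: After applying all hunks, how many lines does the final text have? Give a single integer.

Answer: 18

Derivation:
Hunk 1: at line 10 remove [tuwdt] add [pmlns,adwj] -> 15 lines: ezgv kzz xme ehs ghl fmm mzlq hjxwt homnp xyj pmlns adwj xbqo qpgn jeyna
Hunk 2: at line 1 remove [kzz,xme] add [edn,erg] -> 15 lines: ezgv edn erg ehs ghl fmm mzlq hjxwt homnp xyj pmlns adwj xbqo qpgn jeyna
Hunk 3: at line 1 remove [erg] add [xjy] -> 15 lines: ezgv edn xjy ehs ghl fmm mzlq hjxwt homnp xyj pmlns adwj xbqo qpgn jeyna
Hunk 4: at line 11 remove [adwj] add [nckq,slis,fjue] -> 17 lines: ezgv edn xjy ehs ghl fmm mzlq hjxwt homnp xyj pmlns nckq slis fjue xbqo qpgn jeyna
Hunk 5: at line 3 remove [ehs,ghl] add [knoef,trg,simmy] -> 18 lines: ezgv edn xjy knoef trg simmy fmm mzlq hjxwt homnp xyj pmlns nckq slis fjue xbqo qpgn jeyna
Final line count: 18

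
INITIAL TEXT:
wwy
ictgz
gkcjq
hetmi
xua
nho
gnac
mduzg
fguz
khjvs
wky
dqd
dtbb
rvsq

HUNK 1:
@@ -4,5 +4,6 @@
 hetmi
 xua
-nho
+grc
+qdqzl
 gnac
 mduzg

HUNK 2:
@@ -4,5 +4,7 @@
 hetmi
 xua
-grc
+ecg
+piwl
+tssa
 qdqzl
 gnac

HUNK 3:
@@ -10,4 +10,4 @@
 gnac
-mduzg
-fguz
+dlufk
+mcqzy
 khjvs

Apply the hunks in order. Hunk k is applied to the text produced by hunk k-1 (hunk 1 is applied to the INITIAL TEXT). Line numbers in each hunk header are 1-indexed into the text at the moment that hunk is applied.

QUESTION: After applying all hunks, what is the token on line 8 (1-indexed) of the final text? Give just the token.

Answer: tssa

Derivation:
Hunk 1: at line 4 remove [nho] add [grc,qdqzl] -> 15 lines: wwy ictgz gkcjq hetmi xua grc qdqzl gnac mduzg fguz khjvs wky dqd dtbb rvsq
Hunk 2: at line 4 remove [grc] add [ecg,piwl,tssa] -> 17 lines: wwy ictgz gkcjq hetmi xua ecg piwl tssa qdqzl gnac mduzg fguz khjvs wky dqd dtbb rvsq
Hunk 3: at line 10 remove [mduzg,fguz] add [dlufk,mcqzy] -> 17 lines: wwy ictgz gkcjq hetmi xua ecg piwl tssa qdqzl gnac dlufk mcqzy khjvs wky dqd dtbb rvsq
Final line 8: tssa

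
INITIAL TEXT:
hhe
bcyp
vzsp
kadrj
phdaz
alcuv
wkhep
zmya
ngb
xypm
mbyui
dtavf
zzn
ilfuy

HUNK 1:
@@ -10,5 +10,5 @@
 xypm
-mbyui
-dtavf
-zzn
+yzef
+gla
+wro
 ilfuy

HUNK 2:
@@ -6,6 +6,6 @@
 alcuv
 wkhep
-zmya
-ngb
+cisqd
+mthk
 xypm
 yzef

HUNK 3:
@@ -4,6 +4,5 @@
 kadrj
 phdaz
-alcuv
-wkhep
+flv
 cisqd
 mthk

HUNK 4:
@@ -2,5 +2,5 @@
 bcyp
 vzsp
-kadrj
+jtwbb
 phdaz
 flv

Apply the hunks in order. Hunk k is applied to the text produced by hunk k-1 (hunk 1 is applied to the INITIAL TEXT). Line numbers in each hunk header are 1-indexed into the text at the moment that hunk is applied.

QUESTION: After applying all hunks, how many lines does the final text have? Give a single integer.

Hunk 1: at line 10 remove [mbyui,dtavf,zzn] add [yzef,gla,wro] -> 14 lines: hhe bcyp vzsp kadrj phdaz alcuv wkhep zmya ngb xypm yzef gla wro ilfuy
Hunk 2: at line 6 remove [zmya,ngb] add [cisqd,mthk] -> 14 lines: hhe bcyp vzsp kadrj phdaz alcuv wkhep cisqd mthk xypm yzef gla wro ilfuy
Hunk 3: at line 4 remove [alcuv,wkhep] add [flv] -> 13 lines: hhe bcyp vzsp kadrj phdaz flv cisqd mthk xypm yzef gla wro ilfuy
Hunk 4: at line 2 remove [kadrj] add [jtwbb] -> 13 lines: hhe bcyp vzsp jtwbb phdaz flv cisqd mthk xypm yzef gla wro ilfuy
Final line count: 13

Answer: 13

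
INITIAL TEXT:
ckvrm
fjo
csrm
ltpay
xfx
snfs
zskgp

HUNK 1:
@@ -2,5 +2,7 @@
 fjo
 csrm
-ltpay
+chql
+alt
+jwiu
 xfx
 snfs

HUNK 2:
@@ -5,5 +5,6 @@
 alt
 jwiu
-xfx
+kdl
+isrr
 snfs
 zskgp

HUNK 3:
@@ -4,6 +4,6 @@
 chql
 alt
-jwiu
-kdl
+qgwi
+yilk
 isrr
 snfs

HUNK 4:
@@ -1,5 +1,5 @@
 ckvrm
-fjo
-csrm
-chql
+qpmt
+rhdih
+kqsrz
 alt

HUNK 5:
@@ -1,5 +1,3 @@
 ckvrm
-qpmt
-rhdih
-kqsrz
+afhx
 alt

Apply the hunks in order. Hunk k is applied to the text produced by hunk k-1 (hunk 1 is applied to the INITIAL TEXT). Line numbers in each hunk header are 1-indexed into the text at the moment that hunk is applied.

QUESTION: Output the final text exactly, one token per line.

Hunk 1: at line 2 remove [ltpay] add [chql,alt,jwiu] -> 9 lines: ckvrm fjo csrm chql alt jwiu xfx snfs zskgp
Hunk 2: at line 5 remove [xfx] add [kdl,isrr] -> 10 lines: ckvrm fjo csrm chql alt jwiu kdl isrr snfs zskgp
Hunk 3: at line 4 remove [jwiu,kdl] add [qgwi,yilk] -> 10 lines: ckvrm fjo csrm chql alt qgwi yilk isrr snfs zskgp
Hunk 4: at line 1 remove [fjo,csrm,chql] add [qpmt,rhdih,kqsrz] -> 10 lines: ckvrm qpmt rhdih kqsrz alt qgwi yilk isrr snfs zskgp
Hunk 5: at line 1 remove [qpmt,rhdih,kqsrz] add [afhx] -> 8 lines: ckvrm afhx alt qgwi yilk isrr snfs zskgp

Answer: ckvrm
afhx
alt
qgwi
yilk
isrr
snfs
zskgp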